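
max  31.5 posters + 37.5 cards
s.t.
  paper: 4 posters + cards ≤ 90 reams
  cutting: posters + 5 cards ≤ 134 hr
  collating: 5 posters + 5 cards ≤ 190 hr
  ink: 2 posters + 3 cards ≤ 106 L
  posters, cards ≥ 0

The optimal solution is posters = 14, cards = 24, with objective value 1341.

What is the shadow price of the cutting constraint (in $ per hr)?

1.5

Binding: cutting and collating. Non-binding: paper (10 unused), ink (6 unused).
By complementary slackness, y = 0 for the non-binding constraints.
Dual feasibility on the basic columns requires 1·y_cutting + 5·y_collating = 31.5, 5·y_cutting + 5·y_collating = 37.5.
Solving: y_cutting = 1.5, y_collating = 6.
Shadow price of cutting = 1.5.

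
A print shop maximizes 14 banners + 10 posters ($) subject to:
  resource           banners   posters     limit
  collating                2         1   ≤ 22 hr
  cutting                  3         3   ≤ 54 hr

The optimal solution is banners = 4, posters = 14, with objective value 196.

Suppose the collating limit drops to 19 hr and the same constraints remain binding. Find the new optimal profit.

184

Check each constraint at x*: collating 22/22 (tight); cutting 54/54 (tight).
From A_Bᵀ y = c: 2·y_collating + 3·y_cutting = 14; 1·y_collating + 3·y_cutting = 10.
Solving: y_collating = 4, y_cutting = 2.
Δz = y_collating·Δb = 4 × (-3) = -12, so new z* = 196 − 12 = 184.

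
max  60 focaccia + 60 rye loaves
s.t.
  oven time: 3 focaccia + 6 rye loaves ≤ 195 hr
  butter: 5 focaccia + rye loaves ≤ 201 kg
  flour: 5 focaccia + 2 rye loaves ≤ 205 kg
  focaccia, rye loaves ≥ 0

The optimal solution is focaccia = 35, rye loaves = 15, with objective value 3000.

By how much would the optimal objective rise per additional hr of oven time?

Check each constraint at x*: oven time 195/195 (tight); butter 190/201 (slack 11); flour 205/205 (tight).
By complementary slackness, y = 0 for the non-binding constraint.
Dual feasibility on the basic columns requires 3·y_oven time + 5·y_flour = 60, 6·y_oven time + 2·y_flour = 60.
→ y_oven time = 7.5 and y_flour = 7.5.
Shadow price of oven time = 7.5.

7.5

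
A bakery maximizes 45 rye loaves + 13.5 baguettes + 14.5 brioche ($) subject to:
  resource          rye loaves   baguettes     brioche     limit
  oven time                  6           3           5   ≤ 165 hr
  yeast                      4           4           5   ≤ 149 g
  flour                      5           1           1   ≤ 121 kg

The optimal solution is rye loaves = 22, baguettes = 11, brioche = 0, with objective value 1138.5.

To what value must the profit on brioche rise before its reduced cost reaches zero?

Check each constraint at x*: oven time 165/165 (tight); yeast 132/149 (slack 17); flour 121/121 (tight).
Since yeast is not tight, its dual is 0.
Dual feasibility on the basic columns requires 6·y_oven time + 5·y_flour = 45, 3·y_oven time + 1·y_flour = 13.5.
→ y_oven time = 2.5 and y_flour = 6.
brioche enters the basis when its profit ≥ yᵀa₃ = 2.5·5 + 6·1 = 18.5.

18.5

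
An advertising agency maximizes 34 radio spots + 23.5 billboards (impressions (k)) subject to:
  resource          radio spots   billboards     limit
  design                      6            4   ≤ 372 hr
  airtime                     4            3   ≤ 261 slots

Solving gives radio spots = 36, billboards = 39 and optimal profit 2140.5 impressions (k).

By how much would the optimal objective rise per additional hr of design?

4

Check each constraint at x*: design 372/372 (tight); airtime 261/261 (tight).
From A_Bᵀ y = c: 6·y_design + 4·y_airtime = 34; 4·y_design + 3·y_airtime = 23.5.
This yields shadow prices y_design = 4, y_airtime = 2.5.
Shadow price of design = 4.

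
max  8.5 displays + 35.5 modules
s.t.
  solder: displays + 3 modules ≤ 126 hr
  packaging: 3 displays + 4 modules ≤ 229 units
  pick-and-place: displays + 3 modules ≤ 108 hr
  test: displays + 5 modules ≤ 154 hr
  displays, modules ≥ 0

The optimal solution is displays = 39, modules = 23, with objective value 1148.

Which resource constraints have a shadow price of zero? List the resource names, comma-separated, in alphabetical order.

solder: 108/126 (slack 18)
packaging: 209/229 (slack 20)
pick-and-place: 108/108 (binding)
test: 154/154 (binding)
By complementary slackness, a constraint with positive slack has shadow price 0 → packaging, solder.

packaging, solder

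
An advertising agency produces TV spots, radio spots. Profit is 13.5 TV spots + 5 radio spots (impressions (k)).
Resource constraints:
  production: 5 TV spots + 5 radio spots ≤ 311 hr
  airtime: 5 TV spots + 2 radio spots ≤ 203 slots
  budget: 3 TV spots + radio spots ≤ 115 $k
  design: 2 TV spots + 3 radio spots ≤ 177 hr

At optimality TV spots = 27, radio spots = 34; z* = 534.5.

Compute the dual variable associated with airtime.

1.5

Check each constraint at x*: production 305/311 (slack 6); airtime 203/203 (tight); budget 115/115 (tight); design 156/177 (slack 21).
Since production, design are not tight, their duals are 0.
From A_Bᵀ y = c: 5·y_airtime + 3·y_budget = 13.5; 2·y_airtime + 1·y_budget = 5.
This yields shadow prices y_airtime = 1.5, y_budget = 2.
Shadow price of airtime = 1.5.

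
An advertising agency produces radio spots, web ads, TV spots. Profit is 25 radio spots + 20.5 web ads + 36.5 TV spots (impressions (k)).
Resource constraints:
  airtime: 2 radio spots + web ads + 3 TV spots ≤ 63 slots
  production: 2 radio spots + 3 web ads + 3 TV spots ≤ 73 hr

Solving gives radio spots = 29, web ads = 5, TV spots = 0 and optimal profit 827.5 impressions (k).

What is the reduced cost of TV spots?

-1

At the optimum: airtime uses 63 of 63 (binding); production uses 73 of 73 (binding).
Dual feasibility on the basic columns requires 2·y_airtime + 2·y_production = 25, 1·y_airtime + 3·y_production = 20.5.
Solving: y_airtime = 8.5, y_production = 4.
Reduced cost of TV spots: c₃ − yᵀa₃ = 36.5 − (8.5·3 + 4·3) = 36.5 − 37.5 = -1.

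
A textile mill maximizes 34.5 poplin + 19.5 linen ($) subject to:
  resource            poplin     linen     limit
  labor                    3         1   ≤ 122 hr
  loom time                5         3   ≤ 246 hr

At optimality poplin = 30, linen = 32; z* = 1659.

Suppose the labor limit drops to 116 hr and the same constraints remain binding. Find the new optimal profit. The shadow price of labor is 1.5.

1650

Δb = -6, so new z* = 1659 + (1.5)·(-6) = 1659 − 9 = 1650.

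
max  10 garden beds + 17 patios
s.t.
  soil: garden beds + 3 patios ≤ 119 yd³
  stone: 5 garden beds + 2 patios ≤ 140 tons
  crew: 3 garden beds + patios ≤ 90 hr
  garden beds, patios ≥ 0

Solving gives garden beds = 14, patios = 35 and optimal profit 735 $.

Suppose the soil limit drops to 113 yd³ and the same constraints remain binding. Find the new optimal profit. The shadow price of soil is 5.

Δb = -6, so new z* = 735 + (5)·(-6) = 735 − 30 = 705.

705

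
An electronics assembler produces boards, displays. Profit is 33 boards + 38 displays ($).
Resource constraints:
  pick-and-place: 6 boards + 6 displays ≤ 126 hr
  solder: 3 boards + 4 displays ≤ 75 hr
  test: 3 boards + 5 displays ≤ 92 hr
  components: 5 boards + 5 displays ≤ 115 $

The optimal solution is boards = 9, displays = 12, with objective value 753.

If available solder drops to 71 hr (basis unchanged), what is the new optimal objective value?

733

Check each constraint at x*: pick-and-place 126/126 (tight); solder 75/75 (tight); test 87/92 (slack 5); components 105/115 (slack 10).
Slack constraints have shadow price 0 (complementary slackness).
Dual feasibility on the basic columns requires 6·y_pick-and-place + 3·y_solder = 33, 6·y_pick-and-place + 4·y_solder = 38.
This yields shadow prices y_pick-and-place = 3, y_solder = 5.
Δz = y_solder·Δb = 5 × (-4) = -20, so new z* = 753 − 20 = 733.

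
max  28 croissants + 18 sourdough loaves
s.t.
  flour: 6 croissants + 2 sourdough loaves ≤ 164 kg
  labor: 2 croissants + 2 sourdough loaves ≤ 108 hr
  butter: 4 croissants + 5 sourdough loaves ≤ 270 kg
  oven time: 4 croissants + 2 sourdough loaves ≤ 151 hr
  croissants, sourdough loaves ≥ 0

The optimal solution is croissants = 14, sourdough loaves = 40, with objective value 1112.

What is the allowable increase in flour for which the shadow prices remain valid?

Binding constraints: flour, labor. The basis is B = [[6,2],[2,2]] with det 8.
Per unit increase in flour, x* moves by d = (0.25, -0.25).
The basis stays optimal until oven time becomes binding; allowable increase = 30 kg.

30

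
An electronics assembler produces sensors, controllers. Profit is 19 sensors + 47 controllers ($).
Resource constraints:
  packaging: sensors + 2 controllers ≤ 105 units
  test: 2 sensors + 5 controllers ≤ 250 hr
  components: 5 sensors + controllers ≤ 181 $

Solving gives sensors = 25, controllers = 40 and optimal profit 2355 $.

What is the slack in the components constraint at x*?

components used = 5·25 + 1·40 = 165; slack = 181 − 165 = 16.

16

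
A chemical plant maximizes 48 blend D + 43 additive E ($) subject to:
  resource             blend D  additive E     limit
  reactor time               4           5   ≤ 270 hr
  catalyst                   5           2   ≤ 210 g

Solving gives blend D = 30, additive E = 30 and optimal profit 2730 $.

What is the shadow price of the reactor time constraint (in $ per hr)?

Check each constraint at x*: reactor time 270/270 (tight); catalyst 210/210 (tight).
From A_Bᵀ y = c: 4·y_reactor time + 5·y_catalyst = 48; 5·y_reactor time + 2·y_catalyst = 43.
→ y_reactor time = 7 and y_catalyst = 4.
Shadow price of reactor time = 7.

7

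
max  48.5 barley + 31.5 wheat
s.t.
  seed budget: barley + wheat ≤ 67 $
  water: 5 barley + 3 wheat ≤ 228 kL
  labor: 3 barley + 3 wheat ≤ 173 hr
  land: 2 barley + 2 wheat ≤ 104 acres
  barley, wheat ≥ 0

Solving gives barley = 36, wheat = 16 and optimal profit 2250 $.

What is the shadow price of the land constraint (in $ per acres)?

3

Check each constraint at x*: seed budget 52/67 (slack 15); water 228/228 (tight); labor 156/173 (slack 17); land 104/104 (tight).
Since seed budget, labor are not tight, their duals are 0.
Dual feasibility on the basic columns requires 5·y_water + 2·y_land = 48.5, 3·y_water + 2·y_land = 31.5.
Solving: y_water = 8.5, y_land = 3.
Shadow price of land = 3.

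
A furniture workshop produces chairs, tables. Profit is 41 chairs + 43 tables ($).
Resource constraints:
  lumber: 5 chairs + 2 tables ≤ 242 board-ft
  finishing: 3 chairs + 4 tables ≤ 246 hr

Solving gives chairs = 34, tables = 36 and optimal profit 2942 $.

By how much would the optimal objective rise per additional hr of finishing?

Check each constraint at x*: lumber 242/242 (tight); finishing 246/246 (tight).
From A_Bᵀ y = c: 5·y_lumber + 3·y_finishing = 41; 2·y_lumber + 4·y_finishing = 43.
Solving: y_lumber = 2.5, y_finishing = 9.5.
Shadow price of finishing = 9.5.

9.5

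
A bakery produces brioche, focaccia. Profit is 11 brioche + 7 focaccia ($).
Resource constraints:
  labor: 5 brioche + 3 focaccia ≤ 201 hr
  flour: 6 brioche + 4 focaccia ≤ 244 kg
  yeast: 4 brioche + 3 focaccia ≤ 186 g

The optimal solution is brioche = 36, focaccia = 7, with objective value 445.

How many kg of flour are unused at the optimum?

flour used = 6·36 + 4·7 = 244; slack = 244 − 244 = 0.

0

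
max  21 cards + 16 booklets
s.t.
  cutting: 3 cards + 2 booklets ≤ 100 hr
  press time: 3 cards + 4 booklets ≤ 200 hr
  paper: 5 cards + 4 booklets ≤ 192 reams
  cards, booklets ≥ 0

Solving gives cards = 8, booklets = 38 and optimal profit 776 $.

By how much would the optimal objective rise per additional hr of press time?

At the optimum: cutting uses 100 of 100 (binding); press time uses 176 of 200 (slack = 24); paper uses 192 of 192 (binding).
By complementary slackness, y = 0 for the non-binding constraint.
From A_Bᵀ y = c: 3·y_cutting + 5·y_paper = 21; 2·y_cutting + 4·y_paper = 16.
Solving: y_cutting = 2, y_paper = 3.
Shadow price of press time = 0.

0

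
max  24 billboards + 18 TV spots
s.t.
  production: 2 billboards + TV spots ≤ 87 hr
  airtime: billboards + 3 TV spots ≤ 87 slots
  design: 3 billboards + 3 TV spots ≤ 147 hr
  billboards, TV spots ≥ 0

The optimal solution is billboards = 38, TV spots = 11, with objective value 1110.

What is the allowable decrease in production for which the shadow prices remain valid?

Binding constraints: production, design. The basis is B = [[2,1],[3,3]] with det 3.
Per unit decrease in production, x* moves by d = (-1, 1).
The basis stays optimal until airtime becomes binding; allowable decrease = 8 hr.

8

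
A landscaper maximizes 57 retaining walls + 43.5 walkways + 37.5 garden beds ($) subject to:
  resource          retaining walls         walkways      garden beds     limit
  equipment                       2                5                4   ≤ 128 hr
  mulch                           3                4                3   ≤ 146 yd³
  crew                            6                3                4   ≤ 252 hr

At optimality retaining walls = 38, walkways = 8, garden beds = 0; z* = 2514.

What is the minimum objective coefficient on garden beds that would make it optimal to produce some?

Check each constraint at x*: equipment 116/128 (slack 12); mulch 146/146 (tight); crew 252/252 (tight).
By complementary slackness, y = 0 for the non-binding constraint.
Dual feasibility on the basic columns requires 3·y_mulch + 6·y_crew = 57, 4·y_mulch + 3·y_crew = 43.5.
Solving: y_mulch = 6, y_crew = 6.5.
garden beds enters the basis when its profit ≥ yᵀa₃ = 6·3 + 6.5·4 = 44.

44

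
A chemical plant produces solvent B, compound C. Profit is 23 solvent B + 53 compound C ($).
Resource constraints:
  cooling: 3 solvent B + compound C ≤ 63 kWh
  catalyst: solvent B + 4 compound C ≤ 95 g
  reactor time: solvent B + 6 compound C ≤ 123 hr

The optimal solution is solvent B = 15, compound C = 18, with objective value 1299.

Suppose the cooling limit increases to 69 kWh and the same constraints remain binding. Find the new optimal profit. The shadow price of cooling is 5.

1329

Δb = 6, so new z* = 1299 + (5)·(6) = 1299 + 30 = 1329.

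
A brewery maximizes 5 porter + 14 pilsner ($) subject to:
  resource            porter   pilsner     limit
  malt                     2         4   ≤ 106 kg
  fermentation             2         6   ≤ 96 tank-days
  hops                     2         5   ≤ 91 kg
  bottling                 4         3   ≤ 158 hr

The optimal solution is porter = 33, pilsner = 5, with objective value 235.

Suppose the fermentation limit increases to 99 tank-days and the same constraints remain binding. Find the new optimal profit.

At the optimum: malt uses 86 of 106 (slack = 20); fermentation uses 96 of 96 (binding); hops uses 91 of 91 (binding); bottling uses 147 of 158 (slack = 11).
By complementary slackness, y = 0 for the non-binding constraints.
The binding rows give the dual system: 2·y_fermentation + 2·y_hops = 5 and 6·y_fermentation + 5·y_hops = 14.
This yields shadow prices y_fermentation = 1.5, y_hops = 1.
Δz = y_fermentation·Δb = 1.5 × (3) = 4.5, so new z* = 235 + 4.5 = 239.5.

239.5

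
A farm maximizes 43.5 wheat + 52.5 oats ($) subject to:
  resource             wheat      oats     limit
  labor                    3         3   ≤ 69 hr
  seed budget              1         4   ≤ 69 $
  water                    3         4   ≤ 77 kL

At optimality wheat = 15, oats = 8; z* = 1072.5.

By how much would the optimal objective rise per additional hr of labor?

At the optimum: labor uses 69 of 69 (binding); seed budget uses 47 of 69 (slack = 22); water uses 77 of 77 (binding).
By complementary slackness, y = 0 for the non-binding constraint.
From A_Bᵀ y = c: 3·y_labor + 3·y_water = 43.5; 3·y_labor + 4·y_water = 52.5.
→ y_labor = 5.5 and y_water = 9.
Shadow price of labor = 5.5.

5.5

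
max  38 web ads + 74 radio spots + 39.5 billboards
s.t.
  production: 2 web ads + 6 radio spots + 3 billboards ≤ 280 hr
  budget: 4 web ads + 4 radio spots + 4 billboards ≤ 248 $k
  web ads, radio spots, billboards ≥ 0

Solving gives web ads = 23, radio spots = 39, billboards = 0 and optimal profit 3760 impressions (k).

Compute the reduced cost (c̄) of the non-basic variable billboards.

Check each constraint at x*: production 280/280 (tight); budget 248/248 (tight).
Dual feasibility on the basic columns requires 2·y_production + 4·y_budget = 38, 6·y_production + 4·y_budget = 74.
This yields shadow prices y_production = 9, y_budget = 5.
Reduced cost of billboards: c₃ − yᵀa₃ = 39.5 − (9·3 + 5·4) = 39.5 − 47 = -7.5.

-7.5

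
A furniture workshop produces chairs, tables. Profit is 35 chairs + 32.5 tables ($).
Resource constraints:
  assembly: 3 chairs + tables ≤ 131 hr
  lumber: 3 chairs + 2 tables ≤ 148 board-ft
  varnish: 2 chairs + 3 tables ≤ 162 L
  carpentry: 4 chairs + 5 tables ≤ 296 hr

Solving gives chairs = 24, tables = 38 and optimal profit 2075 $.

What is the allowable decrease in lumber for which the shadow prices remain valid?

40

Binding constraints: lumber, varnish. The basis is B = [[3,2],[2,3]] with det 5.
Per unit decrease in lumber, x* moves by d = (-0.6, 0.4).
The basis stays optimal until chairs reaches 0; allowable decrease = 40 board-ft.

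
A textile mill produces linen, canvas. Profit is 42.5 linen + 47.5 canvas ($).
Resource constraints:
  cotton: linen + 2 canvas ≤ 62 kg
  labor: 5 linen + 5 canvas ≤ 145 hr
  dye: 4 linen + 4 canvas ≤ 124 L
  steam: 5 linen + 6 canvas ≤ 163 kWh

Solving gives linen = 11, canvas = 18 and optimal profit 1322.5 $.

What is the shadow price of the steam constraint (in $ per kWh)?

Binding: labor and steam. Non-binding: cotton (15 unused), dye (8 unused).
By complementary slackness, y = 0 for the non-binding constraints.
From A_Bᵀ y = c: 5·y_labor + 5·y_steam = 42.5; 5·y_labor + 6·y_steam = 47.5.
→ y_labor = 3.5 and y_steam = 5.
Shadow price of steam = 5.

5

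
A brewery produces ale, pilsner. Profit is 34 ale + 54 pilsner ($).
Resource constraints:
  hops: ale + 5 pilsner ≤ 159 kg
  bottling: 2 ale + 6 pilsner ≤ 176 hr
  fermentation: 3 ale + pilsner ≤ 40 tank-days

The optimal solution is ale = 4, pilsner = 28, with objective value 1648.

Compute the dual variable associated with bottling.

Binding: bottling and fermentation. Non-binding: hops (15 unused).
By complementary slackness, y = 0 for the non-binding constraint.
The binding rows give the dual system: 2·y_bottling + 3·y_fermentation = 34 and 6·y_bottling + 1·y_fermentation = 54.
Solving: y_bottling = 8, y_fermentation = 6.
Shadow price of bottling = 8.

8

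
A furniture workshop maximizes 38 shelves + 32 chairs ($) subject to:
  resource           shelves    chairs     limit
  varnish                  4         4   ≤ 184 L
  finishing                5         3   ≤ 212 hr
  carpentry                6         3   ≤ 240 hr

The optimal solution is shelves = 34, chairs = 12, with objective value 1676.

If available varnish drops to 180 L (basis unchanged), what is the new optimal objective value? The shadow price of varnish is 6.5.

1650

Δb = -4, so new z* = 1676 + (6.5)·(-4) = 1676 − 26 = 1650.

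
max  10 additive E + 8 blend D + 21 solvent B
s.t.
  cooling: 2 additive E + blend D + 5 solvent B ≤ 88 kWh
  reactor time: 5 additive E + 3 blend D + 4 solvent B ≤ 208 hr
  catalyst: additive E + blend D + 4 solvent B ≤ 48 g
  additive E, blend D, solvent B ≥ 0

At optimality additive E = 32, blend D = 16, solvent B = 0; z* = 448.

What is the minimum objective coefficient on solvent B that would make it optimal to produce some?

24

Binding: reactor time and catalyst. Non-binding: cooling (8 unused).
Slack constraints have shadow price 0 (complementary slackness).
From A_Bᵀ y = c: 5·y_reactor time + 1·y_catalyst = 10; 3·y_reactor time + 1·y_catalyst = 8.
Solving: y_reactor time = 1, y_catalyst = 5.
solvent B enters the basis when its profit ≥ yᵀa₃ = 1·4 + 5·4 = 24.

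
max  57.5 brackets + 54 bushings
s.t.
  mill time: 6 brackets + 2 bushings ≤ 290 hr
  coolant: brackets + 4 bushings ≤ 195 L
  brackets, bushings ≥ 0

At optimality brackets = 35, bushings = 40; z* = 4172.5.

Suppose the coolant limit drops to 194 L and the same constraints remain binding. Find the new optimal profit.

Both mill time and coolant are binding at x*.
Dual feasibility on the basic columns requires 6·y_mill time + 1·y_coolant = 57.5, 2·y_mill time + 4·y_coolant = 54.
Solving: y_mill time = 8, y_coolant = 9.5.
Δz = y_coolant·Δb = 9.5 × (-1) = -9.5, so new z* = 4172.5 − 9.5 = 4163.

4163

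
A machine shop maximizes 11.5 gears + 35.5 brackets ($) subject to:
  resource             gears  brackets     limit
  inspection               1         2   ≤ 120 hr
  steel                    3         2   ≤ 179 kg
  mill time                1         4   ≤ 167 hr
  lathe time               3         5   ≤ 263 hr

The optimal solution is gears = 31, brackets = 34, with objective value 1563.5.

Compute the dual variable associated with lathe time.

1.5

Check each constraint at x*: inspection 99/120 (slack 21); steel 161/179 (slack 18); mill time 167/167 (tight); lathe time 263/263 (tight).
By complementary slackness, y = 0 for the non-binding constraints.
The binding rows give the dual system: 1·y_mill time + 3·y_lathe time = 11.5 and 4·y_mill time + 5·y_lathe time = 35.5.
→ y_mill time = 7 and y_lathe time = 1.5.
Shadow price of lathe time = 1.5.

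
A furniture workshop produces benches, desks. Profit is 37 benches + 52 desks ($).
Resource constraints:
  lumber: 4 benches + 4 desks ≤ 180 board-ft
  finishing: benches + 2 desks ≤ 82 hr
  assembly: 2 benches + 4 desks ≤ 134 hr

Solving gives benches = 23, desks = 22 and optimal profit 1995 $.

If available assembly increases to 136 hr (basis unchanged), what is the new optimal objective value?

2010

At the optimum: lumber uses 180 of 180 (binding); finishing uses 67 of 82 (slack = 15); assembly uses 134 of 134 (binding).
By complementary slackness, y = 0 for the non-binding constraint.
The binding rows give the dual system: 4·y_lumber + 2·y_assembly = 37 and 4·y_lumber + 4·y_assembly = 52.
→ y_lumber = 5.5 and y_assembly = 7.5.
Δz = y_assembly·Δb = 7.5 × (2) = 15, so new z* = 1995 + 15 = 2010.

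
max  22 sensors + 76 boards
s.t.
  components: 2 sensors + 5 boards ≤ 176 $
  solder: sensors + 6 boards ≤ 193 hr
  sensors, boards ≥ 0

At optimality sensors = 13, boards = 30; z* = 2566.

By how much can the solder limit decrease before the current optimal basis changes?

Binding constraints: components, solder. The basis is B = [[2,5],[1,6]] with det 7.
Per unit decrease in solder, x* moves by d = (0.7143, -0.2857).
The basis stays optimal until boards reaches 0; allowable decrease = 105 hr.

105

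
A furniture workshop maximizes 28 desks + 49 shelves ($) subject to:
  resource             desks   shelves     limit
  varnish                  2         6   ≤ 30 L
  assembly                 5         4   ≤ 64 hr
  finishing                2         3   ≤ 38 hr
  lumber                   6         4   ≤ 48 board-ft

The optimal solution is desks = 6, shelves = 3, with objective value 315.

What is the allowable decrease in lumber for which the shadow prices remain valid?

Binding constraints: varnish, lumber. The basis is B = [[2,6],[6,4]] with det -28.
Per unit decrease in lumber, x* moves by d = (-0.2143, 0.0714).
The basis stays optimal until desks reaches 0; allowable decrease = 28 board-ft.

28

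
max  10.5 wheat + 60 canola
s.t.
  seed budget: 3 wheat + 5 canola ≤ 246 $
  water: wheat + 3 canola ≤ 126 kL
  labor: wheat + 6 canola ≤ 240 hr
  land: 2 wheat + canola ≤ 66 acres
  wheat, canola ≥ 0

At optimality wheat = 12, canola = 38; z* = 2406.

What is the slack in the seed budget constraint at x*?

20

seed budget used = 3·12 + 5·38 = 226; slack = 246 − 226 = 20.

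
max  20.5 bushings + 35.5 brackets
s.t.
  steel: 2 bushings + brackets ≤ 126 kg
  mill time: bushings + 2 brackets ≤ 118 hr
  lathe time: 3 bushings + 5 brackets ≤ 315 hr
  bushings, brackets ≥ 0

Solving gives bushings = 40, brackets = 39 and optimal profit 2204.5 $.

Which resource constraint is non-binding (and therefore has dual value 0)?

steel

steel: 119/126 (slack 7)
mill time: 118/118 (binding)
lathe time: 315/315 (binding)
By complementary slackness, a constraint with positive slack has shadow price 0 → steel.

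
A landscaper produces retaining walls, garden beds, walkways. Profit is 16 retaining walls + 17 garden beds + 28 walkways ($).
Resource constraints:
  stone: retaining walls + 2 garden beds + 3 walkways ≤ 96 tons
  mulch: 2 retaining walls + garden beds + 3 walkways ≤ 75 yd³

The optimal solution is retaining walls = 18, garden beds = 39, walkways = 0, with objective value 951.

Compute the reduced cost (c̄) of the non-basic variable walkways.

At the optimum: stone uses 96 of 96 (binding); mulch uses 75 of 75 (binding).
From A_Bᵀ y = c: 1·y_stone + 2·y_mulch = 16; 2·y_stone + 1·y_mulch = 17.
→ y_stone = 6 and y_mulch = 5.
Reduced cost of walkways: c₃ − yᵀa₃ = 28 − (6·3 + 5·3) = 28 − 33 = -5.

-5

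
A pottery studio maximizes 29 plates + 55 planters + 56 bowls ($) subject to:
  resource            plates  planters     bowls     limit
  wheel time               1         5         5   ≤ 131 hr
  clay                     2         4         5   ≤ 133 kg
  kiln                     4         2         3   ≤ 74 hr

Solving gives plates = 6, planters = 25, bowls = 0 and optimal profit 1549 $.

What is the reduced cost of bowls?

Check each constraint at x*: wheel time 131/131 (tight); clay 112/133 (slack 21); kiln 74/74 (tight).
Since clay is not tight, its dual is 0.
From A_Bᵀ y = c: 1·y_wheel time + 4·y_kiln = 29; 5·y_wheel time + 2·y_kiln = 55.
This yields shadow prices y_wheel time = 9, y_kiln = 5.
Reduced cost of bowls: c₃ − yᵀa₃ = 56 − (9·5 + 5·3) = 56 − 60 = -4.

-4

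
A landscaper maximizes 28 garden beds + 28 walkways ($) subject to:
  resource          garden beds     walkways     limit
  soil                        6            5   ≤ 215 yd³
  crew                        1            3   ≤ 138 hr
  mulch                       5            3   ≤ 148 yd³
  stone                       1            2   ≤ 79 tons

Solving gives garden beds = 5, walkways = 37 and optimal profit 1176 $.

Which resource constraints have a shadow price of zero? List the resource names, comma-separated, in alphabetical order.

crew, mulch

soil: 215/215 (binding)
crew: 116/138 (slack 22)
mulch: 136/148 (slack 12)
stone: 79/79 (binding)
By complementary slackness, a constraint with positive slack has shadow price 0 → crew, mulch.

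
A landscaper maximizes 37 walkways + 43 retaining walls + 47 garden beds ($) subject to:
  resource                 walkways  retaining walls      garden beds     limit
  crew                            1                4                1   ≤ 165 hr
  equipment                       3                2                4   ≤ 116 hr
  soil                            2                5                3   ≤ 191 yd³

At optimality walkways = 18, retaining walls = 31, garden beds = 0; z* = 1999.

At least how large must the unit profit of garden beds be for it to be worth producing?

Binding: equipment and soil. Non-binding: crew (23 unused).
Since crew is not tight, its dual is 0.
The binding rows give the dual system: 3·y_equipment + 2·y_soil = 37 and 2·y_equipment + 5·y_soil = 43.
This yields shadow prices y_equipment = 9, y_soil = 5.
garden beds enters the basis when its profit ≥ yᵀa₃ = 9·4 + 5·3 = 51.

51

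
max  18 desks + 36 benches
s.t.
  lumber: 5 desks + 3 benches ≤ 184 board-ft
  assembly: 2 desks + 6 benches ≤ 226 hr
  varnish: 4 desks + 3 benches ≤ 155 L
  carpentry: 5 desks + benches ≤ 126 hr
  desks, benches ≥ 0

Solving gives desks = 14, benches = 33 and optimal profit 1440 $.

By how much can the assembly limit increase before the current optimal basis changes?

84

Binding constraints: assembly, varnish. The basis is B = [[2,6],[4,3]] with det -18.
Per unit increase in assembly, x* moves by d = (-0.1667, 0.2222).
The basis stays optimal until desks reaches 0; allowable increase = 84 hr.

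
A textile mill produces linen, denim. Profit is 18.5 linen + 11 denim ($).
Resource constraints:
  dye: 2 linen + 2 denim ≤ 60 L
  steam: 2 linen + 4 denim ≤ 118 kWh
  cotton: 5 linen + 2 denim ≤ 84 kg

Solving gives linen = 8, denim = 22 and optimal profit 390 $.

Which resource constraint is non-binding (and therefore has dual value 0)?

steam

dye: 60/60 (binding)
steam: 104/118 (slack 14)
cotton: 84/84 (binding)
By complementary slackness, a constraint with positive slack has shadow price 0 → steam.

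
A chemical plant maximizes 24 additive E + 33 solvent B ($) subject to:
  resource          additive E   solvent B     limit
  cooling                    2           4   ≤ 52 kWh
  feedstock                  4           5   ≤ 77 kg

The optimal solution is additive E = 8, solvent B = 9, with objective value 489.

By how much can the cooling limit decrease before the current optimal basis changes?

13.5

Binding constraints: cooling, feedstock. The basis is B = [[2,4],[4,5]] with det -6.
Per unit decrease in cooling, x* moves by d = (0.8333, -0.6667).
The basis stays optimal until solvent B reaches 0; allowable decrease = 13.5 kWh.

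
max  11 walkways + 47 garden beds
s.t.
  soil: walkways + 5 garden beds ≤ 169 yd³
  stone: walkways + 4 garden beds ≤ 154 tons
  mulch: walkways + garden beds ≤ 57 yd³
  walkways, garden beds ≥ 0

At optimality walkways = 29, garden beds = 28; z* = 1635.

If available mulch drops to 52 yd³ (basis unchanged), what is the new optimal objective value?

1625

At the optimum: soil uses 169 of 169 (binding); stone uses 141 of 154 (slack = 13); mulch uses 57 of 57 (binding).
Slack constraints have shadow price 0 (complementary slackness).
From A_Bᵀ y = c: 1·y_soil + 1·y_mulch = 11; 5·y_soil + 1·y_mulch = 47.
Solving: y_soil = 9, y_mulch = 2.
Δz = y_mulch·Δb = 2 × (-5) = -10, so new z* = 1635 − 10 = 1625.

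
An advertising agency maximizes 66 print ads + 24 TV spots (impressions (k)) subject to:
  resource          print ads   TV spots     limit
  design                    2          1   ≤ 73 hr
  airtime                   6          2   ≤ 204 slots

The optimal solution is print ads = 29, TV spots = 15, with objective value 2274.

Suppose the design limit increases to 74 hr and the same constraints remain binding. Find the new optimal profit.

At the optimum: design uses 73 of 73 (binding); airtime uses 204 of 204 (binding).
Dual feasibility on the basic columns requires 2·y_design + 6·y_airtime = 66, 1·y_design + 2·y_airtime = 24.
Solving: y_design = 6, y_airtime = 9.
Δz = y_design·Δb = 6 × (1) = 6, so new z* = 2274 + 6 = 2280.

2280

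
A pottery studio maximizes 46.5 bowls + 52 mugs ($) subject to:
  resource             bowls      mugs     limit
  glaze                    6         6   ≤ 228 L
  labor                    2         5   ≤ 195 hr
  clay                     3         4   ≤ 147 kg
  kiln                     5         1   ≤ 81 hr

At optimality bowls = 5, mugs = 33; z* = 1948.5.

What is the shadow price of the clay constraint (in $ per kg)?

Binding: glaze and clay. Non-binding: labor (20 unused), kiln (23 unused).
Since labor, kiln are not tight, their duals are 0.
Dual feasibility on the basic columns requires 6·y_glaze + 3·y_clay = 46.5, 6·y_glaze + 4·y_clay = 52.
Solving: y_glaze = 5, y_clay = 5.5.
Shadow price of clay = 5.5.

5.5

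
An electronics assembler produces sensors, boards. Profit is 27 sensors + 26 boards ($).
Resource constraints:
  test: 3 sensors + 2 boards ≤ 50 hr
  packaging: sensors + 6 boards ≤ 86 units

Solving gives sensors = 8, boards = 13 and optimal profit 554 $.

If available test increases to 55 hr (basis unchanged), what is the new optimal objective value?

596.5

Check each constraint at x*: test 50/50 (tight); packaging 86/86 (tight).
The binding rows give the dual system: 3·y_test + 1·y_packaging = 27 and 2·y_test + 6·y_packaging = 26.
This yields shadow prices y_test = 8.5, y_packaging = 1.5.
Δz = y_test·Δb = 8.5 × (5) = 42.5, so new z* = 554 + 42.5 = 596.5.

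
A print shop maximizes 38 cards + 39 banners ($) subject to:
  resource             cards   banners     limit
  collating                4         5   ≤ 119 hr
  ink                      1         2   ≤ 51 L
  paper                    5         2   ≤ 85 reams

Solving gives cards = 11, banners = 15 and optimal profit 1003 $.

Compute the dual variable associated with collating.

Check each constraint at x*: collating 119/119 (tight); ink 41/51 (slack 10); paper 85/85 (tight).
Slack constraints have shadow price 0 (complementary slackness).
From A_Bᵀ y = c: 4·y_collating + 5·y_paper = 38; 5·y_collating + 2·y_paper = 39.
→ y_collating = 7 and y_paper = 2.
Shadow price of collating = 7.

7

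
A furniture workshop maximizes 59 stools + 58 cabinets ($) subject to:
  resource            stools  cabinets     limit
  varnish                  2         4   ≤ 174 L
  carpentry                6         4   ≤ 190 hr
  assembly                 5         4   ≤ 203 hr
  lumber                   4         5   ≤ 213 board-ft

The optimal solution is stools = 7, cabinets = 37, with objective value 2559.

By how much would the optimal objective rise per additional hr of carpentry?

4.5

At the optimum: varnish uses 162 of 174 (slack = 12); carpentry uses 190 of 190 (binding); assembly uses 183 of 203 (slack = 20); lumber uses 213 of 213 (binding).
Slack constraints have shadow price 0 (complementary slackness).
Dual feasibility on the basic columns requires 6·y_carpentry + 4·y_lumber = 59, 4·y_carpentry + 5·y_lumber = 58.
This yields shadow prices y_carpentry = 4.5, y_lumber = 8.
Shadow price of carpentry = 4.5.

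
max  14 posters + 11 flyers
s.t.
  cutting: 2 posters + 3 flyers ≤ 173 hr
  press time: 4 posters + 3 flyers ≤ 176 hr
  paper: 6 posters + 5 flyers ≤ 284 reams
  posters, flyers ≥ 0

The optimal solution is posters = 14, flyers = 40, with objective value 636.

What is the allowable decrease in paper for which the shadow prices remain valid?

20

Binding constraints: press time, paper. The basis is B = [[4,3],[6,5]] with det 2.
Per unit decrease in paper, x* moves by d = (1.5, -2).
The basis stays optimal until flyers reaches 0; allowable decrease = 20 reams.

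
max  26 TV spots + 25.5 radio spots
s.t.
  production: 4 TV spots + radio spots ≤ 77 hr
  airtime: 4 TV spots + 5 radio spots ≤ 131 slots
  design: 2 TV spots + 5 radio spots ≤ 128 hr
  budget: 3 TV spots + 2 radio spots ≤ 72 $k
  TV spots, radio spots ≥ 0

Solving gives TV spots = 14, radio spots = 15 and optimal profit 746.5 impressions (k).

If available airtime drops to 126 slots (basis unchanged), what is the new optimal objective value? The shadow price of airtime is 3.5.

729

Δb = -5, so new z* = 746.5 + (3.5)·(-5) = 746.5 − 17.5 = 729.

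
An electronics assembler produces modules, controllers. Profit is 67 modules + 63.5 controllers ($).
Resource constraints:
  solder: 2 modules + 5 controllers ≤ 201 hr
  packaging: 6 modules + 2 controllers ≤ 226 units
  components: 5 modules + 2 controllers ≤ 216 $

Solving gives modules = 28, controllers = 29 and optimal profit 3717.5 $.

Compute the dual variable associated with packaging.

Check each constraint at x*: solder 201/201 (tight); packaging 226/226 (tight); components 198/216 (slack 18).
Since components is not tight, its dual is 0.
From A_Bᵀ y = c: 2·y_solder + 6·y_packaging = 67; 5·y_solder + 2·y_packaging = 63.5.
This yields shadow prices y_solder = 9.5, y_packaging = 8.
Shadow price of packaging = 8.

8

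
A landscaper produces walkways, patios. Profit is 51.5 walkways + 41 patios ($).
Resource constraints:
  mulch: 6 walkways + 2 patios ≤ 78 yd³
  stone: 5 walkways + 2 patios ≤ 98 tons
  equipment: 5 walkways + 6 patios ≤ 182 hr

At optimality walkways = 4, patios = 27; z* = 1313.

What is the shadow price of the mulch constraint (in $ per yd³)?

4

Binding: mulch and equipment. Non-binding: stone (24 unused).
Since stone is not tight, its dual is 0.
Dual feasibility on the basic columns requires 6·y_mulch + 5·y_equipment = 51.5, 2·y_mulch + 6·y_equipment = 41.
→ y_mulch = 4 and y_equipment = 5.5.
Shadow price of mulch = 4.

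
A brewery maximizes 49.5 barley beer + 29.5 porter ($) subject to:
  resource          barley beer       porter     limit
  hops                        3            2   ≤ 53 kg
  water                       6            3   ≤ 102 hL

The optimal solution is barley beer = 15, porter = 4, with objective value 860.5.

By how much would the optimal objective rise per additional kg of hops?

At the optimum: hops uses 53 of 53 (binding); water uses 102 of 102 (binding).
From A_Bᵀ y = c: 3·y_hops + 6·y_water = 49.5; 2·y_hops + 3·y_water = 29.5.
Solving: y_hops = 9.5, y_water = 3.5.
Shadow price of hops = 9.5.

9.5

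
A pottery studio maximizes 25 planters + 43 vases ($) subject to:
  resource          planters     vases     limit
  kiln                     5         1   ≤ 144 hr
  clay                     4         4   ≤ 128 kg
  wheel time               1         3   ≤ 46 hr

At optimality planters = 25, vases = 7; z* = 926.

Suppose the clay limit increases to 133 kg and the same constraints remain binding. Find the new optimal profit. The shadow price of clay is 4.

946

Δb = 5, so new z* = 926 + (4)·(5) = 926 + 20 = 946.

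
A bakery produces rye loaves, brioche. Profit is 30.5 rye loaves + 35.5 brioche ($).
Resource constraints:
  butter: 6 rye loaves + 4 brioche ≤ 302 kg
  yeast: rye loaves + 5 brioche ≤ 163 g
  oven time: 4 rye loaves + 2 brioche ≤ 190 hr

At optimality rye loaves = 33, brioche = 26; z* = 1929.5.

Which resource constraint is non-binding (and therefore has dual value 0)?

butter: 302/302 (binding)
yeast: 163/163 (binding)
oven time: 184/190 (slack 6)
By complementary slackness, a constraint with positive slack has shadow price 0 → oven time.

oven time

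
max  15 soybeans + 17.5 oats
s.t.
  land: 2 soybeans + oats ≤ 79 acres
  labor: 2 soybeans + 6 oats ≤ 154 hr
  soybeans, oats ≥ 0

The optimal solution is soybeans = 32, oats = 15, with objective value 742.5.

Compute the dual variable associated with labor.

2

At the optimum: land uses 79 of 79 (binding); labor uses 154 of 154 (binding).
The binding rows give the dual system: 2·y_land + 2·y_labor = 15 and 1·y_land + 6·y_labor = 17.5.
→ y_land = 5.5 and y_labor = 2.
Shadow price of labor = 2.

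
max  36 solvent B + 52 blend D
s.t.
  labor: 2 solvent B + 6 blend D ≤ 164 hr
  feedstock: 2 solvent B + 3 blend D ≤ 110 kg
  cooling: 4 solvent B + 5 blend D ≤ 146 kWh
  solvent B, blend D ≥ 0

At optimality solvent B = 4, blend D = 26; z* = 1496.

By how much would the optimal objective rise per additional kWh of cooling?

Binding: labor and cooling. Non-binding: feedstock (24 unused).
Since feedstock is not tight, its dual is 0.
Dual feasibility on the basic columns requires 2·y_labor + 4·y_cooling = 36, 6·y_labor + 5·y_cooling = 52.
This yields shadow prices y_labor = 2, y_cooling = 8.
Shadow price of cooling = 8.

8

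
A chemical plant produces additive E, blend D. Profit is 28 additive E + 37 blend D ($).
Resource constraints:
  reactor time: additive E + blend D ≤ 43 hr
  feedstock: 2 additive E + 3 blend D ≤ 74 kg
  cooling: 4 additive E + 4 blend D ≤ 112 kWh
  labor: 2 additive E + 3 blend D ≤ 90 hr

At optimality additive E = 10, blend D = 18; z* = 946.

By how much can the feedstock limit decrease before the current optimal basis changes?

18

Binding constraints: feedstock, cooling. The basis is B = [[2,3],[4,4]] with det -4.
Per unit decrease in feedstock, x* moves by d = (1, -1).
The basis stays optimal until blend D reaches 0; allowable decrease = 18 kg.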